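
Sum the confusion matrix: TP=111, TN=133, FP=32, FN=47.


Total = TP + TN + FP + FN
= 111 + 133 + 32 + 47
= 323
(Predicted positive: 143, predicted negative: 180)

323


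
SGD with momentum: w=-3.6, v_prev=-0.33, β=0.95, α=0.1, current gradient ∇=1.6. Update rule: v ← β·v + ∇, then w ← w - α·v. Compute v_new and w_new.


v_new = 0.95·-0.33 + 1.6 = -0.3135 + 1.6 = 1.2865
w_new = -3.6 - 0.1·1.2865 = -3.6 - 0.12865 = -3.72865

v_new=1.2865, w_new=-3.72865


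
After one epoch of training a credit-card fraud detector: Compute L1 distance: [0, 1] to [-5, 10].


d = |0+ 5| + |1-10|
  = 5 + 9
  = 14

14


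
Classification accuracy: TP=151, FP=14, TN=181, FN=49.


Accuracy = (TP+TN)/(TP+TN+FP+FN)
= (151+181)/(395)
= 332/395 = 84.05%

84.05%


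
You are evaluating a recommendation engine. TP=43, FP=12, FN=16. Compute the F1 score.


Precision = 43/55 = 0.7818
Recall = 43/59 = 0.7288
F1 = 2·P·R/(P+R) = 2·TP/(2·TP+FP+FN) = 86/(86+12+16) = 86/114 = 0.7544

0.7544


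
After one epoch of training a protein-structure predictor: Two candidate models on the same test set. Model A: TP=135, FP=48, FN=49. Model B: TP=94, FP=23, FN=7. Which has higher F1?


Model A: P=135/183=0.7377, R=135/184=0.7337, F1=2PR/(P+R)=2TP/(2TP+FP+FN)=270/367=0.7357
Model B: P=94/117=0.8034, R=94/101=0.9307, F1=2PR/(P+R)=2TP/(2TP+FP+FN)=188/218=0.8624
0.7357 < 0.8624 → Model B

Model B


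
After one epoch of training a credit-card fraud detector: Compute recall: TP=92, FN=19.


Recall = TP/(TP+FN)
= 92/(92+19)
= 92/111 = 82.88%

82.88%


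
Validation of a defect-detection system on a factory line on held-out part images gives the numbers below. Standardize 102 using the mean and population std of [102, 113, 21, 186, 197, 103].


μ = 120.3333, σ = 58.8038
z = (102 - 120.3333)/58.8038 = -0.3118

-0.3118


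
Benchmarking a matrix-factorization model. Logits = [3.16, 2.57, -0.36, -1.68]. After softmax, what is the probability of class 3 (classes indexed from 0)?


Exponentials: e^3.16=23.5706, e^2.57=13.0658, e^-0.36=0.6977, e^-1.68=0.1864
Sum = 37.5205
Softmax = [0.6282, 0.3482, 0.0186, 0.005]
p[3] = 0.1864/37.5205 = 0.005

0.005


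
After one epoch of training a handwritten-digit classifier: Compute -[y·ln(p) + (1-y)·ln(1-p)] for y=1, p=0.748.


BCE = -[y·ln(p) + (1-y)·ln(1-p)]
= -1·ln(0.748) - 0
= -ln(0.748) = 0.2904

0.2904


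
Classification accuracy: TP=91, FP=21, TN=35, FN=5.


Accuracy = (TP+TN)/(TP+TN+FP+FN)
= (91+35)/(152)
= 126/152 = 82.89%

82.89%


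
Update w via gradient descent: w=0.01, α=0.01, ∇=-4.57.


w_new = w - α·∇
= 0.01 - 0.01·-4.57
= 0.01 + 0.0457
= 0.0557

0.0557


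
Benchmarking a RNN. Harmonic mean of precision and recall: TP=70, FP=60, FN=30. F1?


Precision = 70/130 = 0.5385
Recall = 70/100 = 0.7
F1 = 2·P·R/(P+R) = 2·TP/(2·TP+FP+FN) = 140/(140+60+30) = 140/230 = 0.6087

0.6087


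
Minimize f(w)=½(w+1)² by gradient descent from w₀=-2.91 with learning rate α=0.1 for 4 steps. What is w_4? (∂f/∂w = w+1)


step 1: grad = -2.91+1 = -1.91; w = -2.91 - 0.1·(-1.91) = -2.719
step 2: grad = -2.719+1 = -1.719; w = -2.719 - 0.1·(-1.719) = -2.5471
step 3: grad = -2.5471+1 = -1.5471; w = -2.5471 - 0.1·(-1.5471) = -2.39239
step 4: grad = -2.39239+1 = -1.39239; w = -2.39239 - 0.1·(-1.39239) = -2.253151

-2.253151


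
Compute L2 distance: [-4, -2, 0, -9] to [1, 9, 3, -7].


d = √((-4-1)² + (-2-9)² + (0-3)² + (-9+ 7)²)
  = √(25 + 121 + 9 + 4)
  = √159 = 12.6095

12.6095


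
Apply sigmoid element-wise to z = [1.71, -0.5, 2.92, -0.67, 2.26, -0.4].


σ(1.71) = 1/(1+e^-1.71) = 0.8468
σ(-0.5) = 1/(1+e^0.5) = 0.3775
σ(2.92) = 1/(1+e^-2.92) = 0.9488
σ(-0.67) = 1/(1+e^0.67) = 0.3385
σ(2.26) = 1/(1+e^-2.26) = 0.9055
σ(-0.4) = 1/(1+e^0.4) = 0.4013
result = [0.8468, 0.3775, 0.9488, 0.3385, 0.9055, 0.4013]

[0.8468, 0.3775, 0.9488, 0.3385, 0.9055, 0.4013]


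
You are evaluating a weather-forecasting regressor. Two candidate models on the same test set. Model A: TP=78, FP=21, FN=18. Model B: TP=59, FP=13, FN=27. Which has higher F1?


Model A: P=78/99=0.7879, R=78/96=0.8125, F1=2PR/(P+R)=2TP/(2TP+FP+FN)=156/195=0.8
Model B: P=59/72=0.8194, R=59/86=0.686, F1=2PR/(P+R)=2TP/(2TP+FP+FN)=118/158=0.7468
0.8 > 0.7468 → Model A

Model A


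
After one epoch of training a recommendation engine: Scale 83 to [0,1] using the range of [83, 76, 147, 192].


min=76, max=192
(83-76)/(192-76) = 7/116 = 0.0603

0.0603


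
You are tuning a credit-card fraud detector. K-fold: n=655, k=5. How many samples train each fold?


Fold size = 655/5 = 131
Training per fold = 655 - 131 = 524

524


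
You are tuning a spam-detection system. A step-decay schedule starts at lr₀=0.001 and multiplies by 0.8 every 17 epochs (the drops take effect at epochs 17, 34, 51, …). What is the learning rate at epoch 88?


n_drops = ⌊88/17⌋ = 5
lr = 0.001·0.8^5 = 0.001·0.32768 = 0.00032768

0.00032768


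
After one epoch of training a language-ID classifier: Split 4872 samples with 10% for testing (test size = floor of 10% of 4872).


Test = ⌊4872·10/100⌋ = 487
Train = 4872 - 487 = 4385

Train: 4385, Test: 487


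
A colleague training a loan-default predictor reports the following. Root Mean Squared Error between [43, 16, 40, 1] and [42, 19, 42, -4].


MSE = 39/4 = 9.75
RMSE = √(39/4) = 3.1225

3.1225


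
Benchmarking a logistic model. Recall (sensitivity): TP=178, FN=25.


Recall = TP/(TP+FN)
= 178/(178+25)
= 178/203 = 87.68%

87.68%


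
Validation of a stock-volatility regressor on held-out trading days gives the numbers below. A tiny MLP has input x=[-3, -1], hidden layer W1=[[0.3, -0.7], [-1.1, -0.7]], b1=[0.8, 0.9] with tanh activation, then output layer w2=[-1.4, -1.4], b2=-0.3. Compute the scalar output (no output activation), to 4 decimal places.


z1[0] = (0.3)·(-3) + (-0.7)·(-1) + 0.8 = 0.6
z1[1] = (-1.1)·(-3) + (-0.7)·(-1) + 0.9 = 4.9
h = tanh(z1) = [0.537, 0.9999]
output = (-1.4)·(0.537) + (-1.4)·(0.9999) - 0.3 = -2.4517

-2.4517


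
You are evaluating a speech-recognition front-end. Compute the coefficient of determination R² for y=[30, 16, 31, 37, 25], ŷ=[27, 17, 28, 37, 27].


ȳ = 27.8
SS_res = Σ(y-ŷ)² = 23
SS_tot = Σ(y-ȳ)² = 246.8
R² = 1 - SS_res/SS_tot = 1 - 0.0932 = 0.9068

0.9068


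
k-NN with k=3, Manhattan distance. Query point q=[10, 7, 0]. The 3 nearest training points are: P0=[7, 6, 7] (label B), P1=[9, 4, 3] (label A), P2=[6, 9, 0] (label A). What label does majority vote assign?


d(q,P0) = 11  (label B)
d(q,P1) = 7  (label A)
d(q,P2) = 6  (label A)
Votes: A=2, B=1
Majority → A

A


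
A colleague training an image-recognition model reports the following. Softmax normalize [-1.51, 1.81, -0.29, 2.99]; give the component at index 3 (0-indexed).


Exponentials: e^-1.51=0.2209, e^1.81=6.1104, e^-0.29=0.7483, e^2.99=19.8857
Sum = 26.9653
Softmax = [0.0082, 0.2266, 0.0277, 0.7375]
p[3] = 19.8857/26.9653 = 0.7375

0.7375


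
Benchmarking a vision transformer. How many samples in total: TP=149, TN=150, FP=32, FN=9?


Total = TP + TN + FP + FN
= 149 + 150 + 32 + 9
= 340
(Predicted positive: 181, predicted negative: 159)

340


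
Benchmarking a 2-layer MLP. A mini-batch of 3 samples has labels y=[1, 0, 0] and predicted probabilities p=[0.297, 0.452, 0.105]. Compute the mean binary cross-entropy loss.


L[0] = -ln(0.297) = 1.214
L[1] = -ln(1-0.452) = -ln(0.548) = 0.6015
L[2] = -ln(1-0.105) = -ln(0.895) = 0.1109
mean = (1.214 + 0.6015 + 0.1109)/3 = 0.6421

0.6421


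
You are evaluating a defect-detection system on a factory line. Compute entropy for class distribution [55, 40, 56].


Probabilities: [55/151, 40/151, 56/151] ≈ [0.3642, 0.2649, 0.3709]
H = -((55/151)·log₂(55/151) + (40/151)·log₂(40/151) + (56/151)·log₂(56/151))
  = 1.5691 bits

1.5691 bits


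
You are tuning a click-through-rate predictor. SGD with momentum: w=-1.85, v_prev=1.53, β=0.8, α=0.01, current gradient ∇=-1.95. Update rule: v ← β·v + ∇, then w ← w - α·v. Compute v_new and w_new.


v_new = 0.8·1.53 - 1.95 = 1.224 - 1.95 = -0.726
w_new = -1.85 - 0.01·-0.726 = -1.85 + 0.00726 = -1.84274

v_new=-0.726, w_new=-1.84274


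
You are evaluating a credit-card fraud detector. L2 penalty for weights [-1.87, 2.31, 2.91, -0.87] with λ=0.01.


‖w‖₂² = (-1.87)² + (2.31)² + (2.91)² + (-0.87)²
     = 3.4969 + 5.3361 + 8.4681 + 0.7569
     = 18.058
λ·‖w‖₂² = 0.01·18.058 = 0.18058

0.18058


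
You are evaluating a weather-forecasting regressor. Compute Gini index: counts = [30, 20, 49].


Probabilities: [30/99, 20/99, 49/99] ≈ [0.303, 0.202, 0.4949]
Σpᵢ² = (900 + 400 + 2401)/99² = 3701/9801
Gini = 1 - Σpᵢ² = 1 - 3701/9801 = 0.6224

0.6224


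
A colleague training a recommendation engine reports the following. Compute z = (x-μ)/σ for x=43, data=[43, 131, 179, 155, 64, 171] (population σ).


μ = 123.8333, σ = 52.289
z = (43 - 123.8333)/52.289 = -1.5459

-1.5459


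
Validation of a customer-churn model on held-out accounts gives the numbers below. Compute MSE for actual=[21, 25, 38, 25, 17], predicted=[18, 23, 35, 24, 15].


Squared errors: (21-18)²=9, (25-23)²=4, (38-35)²=9, (25-24)²=1, (17-15)²=4
Sum = 27
MSE = 27/5 = 27/5

27/5


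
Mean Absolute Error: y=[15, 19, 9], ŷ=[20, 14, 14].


Absolute errors: |15-20|=5, |19-14|=5, |9-14|=5
Sum = 15
MAE = 15/3 = 5

5


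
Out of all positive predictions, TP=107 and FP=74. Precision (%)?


Precision = TP/(TP+FP)
= 107/(107+74)
= 107/181 = 59.12%

59.12%


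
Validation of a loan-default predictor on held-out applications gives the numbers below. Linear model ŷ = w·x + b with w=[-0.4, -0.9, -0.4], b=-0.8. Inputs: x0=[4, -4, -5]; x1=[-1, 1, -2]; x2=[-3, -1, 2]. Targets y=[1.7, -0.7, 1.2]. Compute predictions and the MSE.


ŷ0 = (-0.4)·(4) + (-0.9)·(-4) + (-0.4)·(-5) - 0.8 = 3.2
ŷ1 = (-0.4)·(-1) + (-0.9)·(1) + (-0.4)·(-2) - 0.8 = -0.5
ŷ2 = (-0.4)·(-3) + (-0.9)·(-1) + (-0.4)·(2) - 0.8 = 0.5
errors² = [2.25, 0.04, 0.49]
MSE = 2.7800/3 = 0.9267

0.9267


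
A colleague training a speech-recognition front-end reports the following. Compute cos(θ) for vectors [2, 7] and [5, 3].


A·B = 2·5 + 7·3 = 31
‖A‖ = √53 = 7.2801, ‖B‖ = √34 = 5.831
cos = 31/(√53·√34) = 31/√1802 = 0.7303

0.7303


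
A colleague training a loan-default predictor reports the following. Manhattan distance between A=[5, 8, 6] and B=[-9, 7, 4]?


d = |5+ 9| + |8-7| + |6-4|
  = 14 + 1 + 2
  = 17

17


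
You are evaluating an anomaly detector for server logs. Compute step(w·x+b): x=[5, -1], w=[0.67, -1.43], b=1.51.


z = (5)·(0.67) + (-1)·(-1.43) + 1.51
  = 6.29
step(z) = 1 (z≥0)

1


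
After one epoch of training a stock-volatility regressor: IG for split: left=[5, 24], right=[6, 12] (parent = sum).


Parent = [11, 36], H_parent = 0.785
H_left = 0.6632 (n=29), H_right = 0.9183 (n=18)
H_children = (29/47)·0.6632 + (18/47)·0.9183 = 0.7609
IG = 0.785 - 0.7609 = 0.0241

0.0241


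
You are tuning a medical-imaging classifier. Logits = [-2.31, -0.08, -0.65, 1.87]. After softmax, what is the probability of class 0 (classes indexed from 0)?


Exponentials: e^-2.31=0.0993, e^-0.08=0.9231, e^-0.65=0.522, e^1.87=6.4883
Sum = 8.0327
Softmax = [0.0124, 0.1149, 0.065, 0.8077]
p[0] = 0.0993/8.0327 = 0.0124

0.0124


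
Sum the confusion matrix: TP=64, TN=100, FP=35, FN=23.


Total = TP + TN + FP + FN
= 64 + 100 + 35 + 23
= 222
(Predicted positive: 99, predicted negative: 123)

222


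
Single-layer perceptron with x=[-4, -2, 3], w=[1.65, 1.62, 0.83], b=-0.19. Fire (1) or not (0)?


z = (-4)·(1.65) + (-2)·(1.62) + (3)·(0.83) - 0.19
  = -7.54
step(z) = 0 (z<0)

0


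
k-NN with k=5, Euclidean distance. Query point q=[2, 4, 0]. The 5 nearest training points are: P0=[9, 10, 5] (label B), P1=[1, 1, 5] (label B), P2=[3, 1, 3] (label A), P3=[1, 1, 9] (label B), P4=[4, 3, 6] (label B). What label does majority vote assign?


d(q,P0) = 10.4881  (label B)
d(q,P1) = 5.9161  (label B)
d(q,P2) = 4.3589  (label A)
d(q,P3) = 9.5394  (label B)
d(q,P4) = 6.4031  (label B)
Votes: A=1, B=4
Majority → B

B


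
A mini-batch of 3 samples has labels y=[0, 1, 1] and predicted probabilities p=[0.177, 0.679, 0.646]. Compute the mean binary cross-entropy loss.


L[0] = -ln(1-0.177) = -ln(0.823) = 0.1948
L[1] = -ln(0.679) = 0.3871
L[2] = -ln(0.646) = 0.437
mean = (0.1948 + 0.3871 + 0.437)/3 = 0.3396

0.3396


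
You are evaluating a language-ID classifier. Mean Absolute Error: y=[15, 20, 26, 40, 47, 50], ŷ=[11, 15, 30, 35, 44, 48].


Absolute errors: |15-11|=4, |20-15|=5, |26-30|=4, |40-35|=5, |47-44|=3, |50-48|=2
Sum = 23
MAE = 23/6 = 23/6

23/6


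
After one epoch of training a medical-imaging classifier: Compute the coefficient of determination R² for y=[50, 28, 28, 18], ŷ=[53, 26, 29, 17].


ȳ = 31
SS_res = Σ(y-ŷ)² = 15
SS_tot = Σ(y-ȳ)² = 548
R² = 1 - SS_res/SS_tot = 1 - 0.0274 = 0.9726

0.9726


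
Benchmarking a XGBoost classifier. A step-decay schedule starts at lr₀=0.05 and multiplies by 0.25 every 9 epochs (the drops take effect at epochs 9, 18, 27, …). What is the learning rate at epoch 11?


n_drops = ⌊11/9⌋ = 1
lr = 0.05·0.25^1 = 0.05·0.25 = 0.0125

0.0125


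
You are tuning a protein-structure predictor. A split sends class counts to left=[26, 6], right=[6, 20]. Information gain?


Parent = [32, 26], H_parent = 0.9923
H_left = 0.6962 (n=32), H_right = 0.7793 (n=26)
H_children = (32/58)·0.6962 + (26/58)·0.7793 = 0.7335
IG = 0.9923 - 0.7335 = 0.2588

0.2588


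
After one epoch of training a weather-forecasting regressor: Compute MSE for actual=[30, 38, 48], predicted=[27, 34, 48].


Squared errors: (30-27)²=9, (38-34)²=16, (48-48)²=0
Sum = 25
MSE = 25/3 = 25/3

25/3


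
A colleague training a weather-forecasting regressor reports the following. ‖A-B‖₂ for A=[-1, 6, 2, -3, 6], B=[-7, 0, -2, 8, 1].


d = √((-1+ 7)² + (6-0)² + (2+ 2)² + (-3-8)² + (6-1)²)
  = √(36 + 36 + 16 + 121 + 25)
  = √234 = 15.2971

15.2971


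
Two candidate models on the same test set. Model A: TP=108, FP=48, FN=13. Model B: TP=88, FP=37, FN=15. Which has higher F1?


Model A: P=108/156=0.6923, R=108/121=0.8926, F1=2PR/(P+R)=2TP/(2TP+FP+FN)=216/277=0.7798
Model B: P=88/125=0.704, R=88/103=0.8544, F1=2PR/(P+R)=2TP/(2TP+FP+FN)=176/228=0.7719
0.7798 > 0.7719 → Model A

Model A


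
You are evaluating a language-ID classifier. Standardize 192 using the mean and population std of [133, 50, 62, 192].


μ = 109.25, σ = 57.3471
z = (192 - 109.25)/57.3471 = 1.443

1.443


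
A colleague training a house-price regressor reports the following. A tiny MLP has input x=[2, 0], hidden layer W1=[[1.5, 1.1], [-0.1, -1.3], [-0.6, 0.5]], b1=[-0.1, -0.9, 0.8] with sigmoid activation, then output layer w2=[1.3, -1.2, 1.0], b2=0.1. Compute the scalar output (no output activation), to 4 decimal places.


z1[0] = (1.5)·(2) + (1.1)·(0) - 0.1 = 2.9
z1[1] = (-0.1)·(2) + (-1.3)·(0) - 0.9 = -1.1
z1[2] = (-0.6)·(2) + (0.5)·(0) + 0.8 = -0.4
h = sigmoid(z1) = [0.9478, 0.2497, 0.4013]
output = (1.3)·(0.9478) + (-1.2)·(0.2497) + (1.0)·(0.4013) + 0.1 = 1.4338

1.4338


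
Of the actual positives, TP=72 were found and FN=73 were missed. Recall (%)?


Recall = TP/(TP+FN)
= 72/(72+73)
= 72/145 = 49.66%

49.66%


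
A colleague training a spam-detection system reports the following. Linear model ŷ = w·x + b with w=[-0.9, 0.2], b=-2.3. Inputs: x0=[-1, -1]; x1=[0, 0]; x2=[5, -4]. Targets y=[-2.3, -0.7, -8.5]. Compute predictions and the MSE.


ŷ0 = (-0.9)·(-1) + (0.2)·(-1) - 2.3 = -1.6
ŷ1 = (-0.9)·(0) + (0.2)·(0) - 2.3 = -2.3
ŷ2 = (-0.9)·(5) + (0.2)·(-4) - 2.3 = -7.6
errors² = [0.49, 2.56, 0.81]
MSE = 3.8600/3 = 1.2867

1.2867


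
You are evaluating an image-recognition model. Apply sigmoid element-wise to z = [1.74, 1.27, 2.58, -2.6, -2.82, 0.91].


σ(1.74) = 1/(1+e^-1.74) = 0.8507
σ(1.27) = 1/(1+e^-1.27) = 0.7807
σ(2.58) = 1/(1+e^-2.58) = 0.9296
σ(-2.6) = 1/(1+e^2.6) = 0.0691
σ(-2.82) = 1/(1+e^2.82) = 0.0563
σ(0.91) = 1/(1+e^-0.91) = 0.713
result = [0.8507, 0.7807, 0.9296, 0.0691, 0.0563, 0.713]

[0.8507, 0.7807, 0.9296, 0.0691, 0.0563, 0.713]


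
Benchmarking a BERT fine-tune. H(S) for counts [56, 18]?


Probabilities: [56/74, 18/74] ≈ [0.7568, 0.2432]
H = -((56/74)·log₂(56/74) + (18/74)·log₂(18/74))
  = 0.8004 bits

0.8004 bits


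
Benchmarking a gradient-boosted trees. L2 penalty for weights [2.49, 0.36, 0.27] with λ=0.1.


‖w‖₂² = (2.49)² + (0.36)² + (0.27)²
     = 6.2001 + 0.1296 + 0.0729
     = 6.4026
λ·‖w‖₂² = 0.1·6.4026 = 0.64026

0.64026


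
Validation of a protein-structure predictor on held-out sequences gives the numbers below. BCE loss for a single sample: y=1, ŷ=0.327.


BCE = -[y·ln(p) + (1-y)·ln(1-p)]
= -1·ln(0.327) - 0
= -ln(0.327) = 1.1178

1.1178


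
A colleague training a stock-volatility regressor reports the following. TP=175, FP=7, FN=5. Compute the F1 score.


Precision = 175/182 = 0.9615
Recall = 175/180 = 0.9722
F1 = 2·P·R/(P+R) = 2·TP/(2·TP+FP+FN) = 350/(350+7+5) = 350/362 = 0.9669

0.9669


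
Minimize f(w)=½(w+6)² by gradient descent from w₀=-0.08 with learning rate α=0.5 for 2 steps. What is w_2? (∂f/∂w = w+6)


step 1: grad = -0.08+6 = 5.92; w = -0.08 - 0.5·(5.92) = -3.04
step 2: grad = -3.04+6 = 2.96; w = -3.04 - 0.5·(2.96) = -4.52

-4.52


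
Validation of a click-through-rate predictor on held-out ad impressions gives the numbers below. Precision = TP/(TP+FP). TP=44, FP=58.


Precision = TP/(TP+FP)
= 44/(44+58)
= 44/102 = 43.14%

43.14%


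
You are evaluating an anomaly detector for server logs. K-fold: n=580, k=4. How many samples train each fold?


Fold size = 580/4 = 145
Training per fold = 580 - 145 = 435

435


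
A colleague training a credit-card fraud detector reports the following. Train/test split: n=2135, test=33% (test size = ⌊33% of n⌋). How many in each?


Test = ⌊2135·33/100⌋ = 704
Train = 2135 - 704 = 1431

Train: 1431, Test: 704


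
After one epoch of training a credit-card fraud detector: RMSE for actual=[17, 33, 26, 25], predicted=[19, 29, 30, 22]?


MSE = 45/4 = 11.25
RMSE = √(45/4) = 3.3541

3.3541


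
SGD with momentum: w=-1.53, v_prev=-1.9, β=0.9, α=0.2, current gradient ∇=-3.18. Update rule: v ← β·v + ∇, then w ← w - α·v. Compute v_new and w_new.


v_new = 0.9·-1.9 - 3.18 = -1.71 - 3.18 = -4.89
w_new = -1.53 - 0.2·-4.89 = -1.53 + 0.978 = -0.552

v_new=-4.89, w_new=-0.552


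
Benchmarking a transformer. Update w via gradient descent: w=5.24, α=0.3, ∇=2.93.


w_new = w - α·∇
= 5.24 - 0.3·2.93
= 5.24 - 0.879
= 4.361

4.361


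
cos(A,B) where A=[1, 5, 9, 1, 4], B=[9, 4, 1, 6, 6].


A·B = 1·9 + 5·4 + 9·1 + 1·6 + 4·6 = 68
‖A‖ = √124 = 11.1355, ‖B‖ = √170 = 13.0384
cos = 68/(√124·√170) = 68/√21080 = 0.4684

0.4684


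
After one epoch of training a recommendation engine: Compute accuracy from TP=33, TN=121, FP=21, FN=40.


Accuracy = (TP+TN)/(TP+TN+FP+FN)
= (33+121)/(215)
= 154/215 = 71.63%

71.63%


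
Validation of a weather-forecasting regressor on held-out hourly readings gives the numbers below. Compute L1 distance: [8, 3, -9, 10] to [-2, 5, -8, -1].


d = |8+ 2| + |3-5| + |-9+ 8| + |10+ 1|
  = 10 + 2 + 1 + 11
  = 24

24


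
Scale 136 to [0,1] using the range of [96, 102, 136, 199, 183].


min=96, max=199
(136-96)/(199-96) = 40/103 = 0.3883

0.3883


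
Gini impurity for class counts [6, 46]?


Probabilities: [6/52, 46/52] ≈ [0.1154, 0.8846]
Σpᵢ² = (36 + 2116)/52² = 2152/2704
Gini = 1 - Σpᵢ² = 1 - 2152/2704 = 0.2041

0.2041


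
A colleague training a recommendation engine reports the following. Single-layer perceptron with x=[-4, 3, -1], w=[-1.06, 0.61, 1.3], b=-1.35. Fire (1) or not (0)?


z = (-4)·(-1.06) + (3)·(0.61) + (-1)·(1.3) - 1.35
  = 3.42
step(z) = 1 (z≥0)

1


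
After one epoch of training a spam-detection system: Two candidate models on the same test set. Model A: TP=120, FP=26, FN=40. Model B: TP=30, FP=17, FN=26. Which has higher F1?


Model A: P=120/146=0.8219, R=120/160=0.75, F1=2PR/(P+R)=2TP/(2TP+FP+FN)=240/306=0.7843
Model B: P=30/47=0.6383, R=30/56=0.5357, F1=2PR/(P+R)=2TP/(2TP+FP+FN)=60/103=0.5825
0.7843 > 0.5825 → Model A

Model A


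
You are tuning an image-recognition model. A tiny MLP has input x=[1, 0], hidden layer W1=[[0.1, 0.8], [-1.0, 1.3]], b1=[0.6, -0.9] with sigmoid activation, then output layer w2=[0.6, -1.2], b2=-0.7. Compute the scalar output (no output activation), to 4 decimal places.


z1[0] = (0.1)·(1) + (0.8)·(0) + 0.6 = 0.7
z1[1] = (-1.0)·(1) + (1.3)·(0) - 0.9 = -1.9
h = sigmoid(z1) = [0.6682, 0.1301]
output = (0.6)·(0.6682) + (-1.2)·(0.1301) - 0.7 = -0.4552

-0.4552


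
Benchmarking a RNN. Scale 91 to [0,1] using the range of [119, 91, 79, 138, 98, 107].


min=79, max=138
(91-79)/(138-79) = 12/59 = 0.2034

0.2034


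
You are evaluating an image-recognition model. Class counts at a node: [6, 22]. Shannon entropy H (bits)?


Probabilities: [6/28, 22/28] ≈ [0.2143, 0.7857]
H = -((6/28)·log₂(6/28) + (22/28)·log₂(22/28))
  = 0.7496 bits

0.7496 bits


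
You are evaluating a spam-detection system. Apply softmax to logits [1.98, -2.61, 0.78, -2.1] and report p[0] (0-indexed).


Exponentials: e^1.98=7.2427, e^-2.61=0.0735, e^0.78=2.1815, e^-2.1=0.1225
Sum = 9.6202
Softmax = [0.7529, 0.0076, 0.2268, 0.0127]
p[0] = 7.2427/9.6202 = 0.7529

0.7529


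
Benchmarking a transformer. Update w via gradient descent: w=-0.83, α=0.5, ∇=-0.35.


w_new = w - α·∇
= -0.83 - 0.5·-0.35
= -0.83 + 0.175
= -0.655

-0.655


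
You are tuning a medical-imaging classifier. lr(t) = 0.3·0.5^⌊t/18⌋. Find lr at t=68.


n_drops = ⌊68/18⌋ = 3
lr = 0.3·0.5^3 = 0.3·0.125 = 0.0375

0.0375


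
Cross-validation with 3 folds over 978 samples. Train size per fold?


Fold size = 978/3 = 326
Training per fold = 978 - 326 = 652

652


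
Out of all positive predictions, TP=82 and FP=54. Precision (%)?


Precision = TP/(TP+FP)
= 82/(82+54)
= 82/136 = 60.29%

60.29%


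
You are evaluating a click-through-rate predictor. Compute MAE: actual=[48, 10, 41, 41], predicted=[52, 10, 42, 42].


Absolute errors: |48-52|=4, |10-10|=0, |41-42|=1, |41-42|=1
Sum = 6
MAE = 6/4 = 3/2

3/2


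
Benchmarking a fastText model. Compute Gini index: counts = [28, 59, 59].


Probabilities: [28/146, 59/146, 59/146] ≈ [0.1918, 0.4041, 0.4041]
Σpᵢ² = (784 + 3481 + 3481)/146² = 7746/21316
Gini = 1 - Σpᵢ² = 1 - 7746/21316 = 0.6366

0.6366


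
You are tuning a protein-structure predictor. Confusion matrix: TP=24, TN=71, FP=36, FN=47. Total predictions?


Total = TP + TN + FP + FN
= 24 + 71 + 36 + 47
= 178
(Predicted positive: 60, predicted negative: 118)

178


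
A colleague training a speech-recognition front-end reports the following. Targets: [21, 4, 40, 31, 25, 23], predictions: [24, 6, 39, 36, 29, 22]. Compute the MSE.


Squared errors: (21-24)²=9, (4-6)²=4, (40-39)²=1, (31-36)²=25, (25-29)²=16, (23-22)²=1
Sum = 56
MSE = 56/6 = 28/3

28/3


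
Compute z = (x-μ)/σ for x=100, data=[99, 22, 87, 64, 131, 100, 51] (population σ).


μ = 79.1429, σ = 33.5237
z = (100 - 79.1429)/33.5237 = 0.6222

0.6222


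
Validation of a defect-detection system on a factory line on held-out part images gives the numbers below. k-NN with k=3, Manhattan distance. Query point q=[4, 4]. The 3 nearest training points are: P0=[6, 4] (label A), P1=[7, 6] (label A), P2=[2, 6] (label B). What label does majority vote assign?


d(q,P0) = 2  (label A)
d(q,P1) = 5  (label A)
d(q,P2) = 4  (label B)
Votes: A=2, B=1
Majority → A

A


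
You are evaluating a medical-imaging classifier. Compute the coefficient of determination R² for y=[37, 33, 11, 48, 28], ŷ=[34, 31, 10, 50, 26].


ȳ = 31.4
SS_res = Σ(y-ŷ)² = 22
SS_tot = Σ(y-ȳ)² = 737.2
R² = 1 - SS_res/SS_tot = 1 - 0.0298 = 0.9702

0.9702


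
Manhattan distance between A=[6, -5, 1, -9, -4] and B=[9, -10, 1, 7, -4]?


d = |6-9| + |-5+ 10| + |1-1| + |-9-7| + |-4+ 4|
  = 3 + 5 + 0 + 16 + 0
  = 24

24


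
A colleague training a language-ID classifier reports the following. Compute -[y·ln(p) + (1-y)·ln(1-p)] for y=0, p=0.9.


BCE = -[y·ln(p) + (1-y)·ln(1-p)]
= -0 - 1·ln(1-0.9)
= -ln(0.1) = 2.3026

2.3026


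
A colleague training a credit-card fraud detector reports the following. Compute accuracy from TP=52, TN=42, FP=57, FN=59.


Accuracy = (TP+TN)/(TP+TN+FP+FN)
= (52+42)/(210)
= 94/210 = 44.76%

44.76%


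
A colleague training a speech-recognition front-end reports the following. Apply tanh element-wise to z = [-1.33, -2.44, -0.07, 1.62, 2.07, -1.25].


tanh(-1.33) = -0.8692
tanh(-2.44) = -0.9849
tanh(-0.07) = -0.0699
tanh(1.62) = 0.9246
tanh(2.07) = 0.9687
tanh(-1.25) = -0.8483
result = [-0.8692, -0.9849, -0.0699, 0.9246, 0.9687, -0.8483]

[-0.8692, -0.9849, -0.0699, 0.9246, 0.9687, -0.8483]


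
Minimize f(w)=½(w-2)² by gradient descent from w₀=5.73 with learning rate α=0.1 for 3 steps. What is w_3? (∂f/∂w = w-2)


step 1: grad = 5.73-2 = 3.73; w = 5.73 - 0.1·(3.73) = 5.357
step 2: grad = 5.357-2 = 3.357; w = 5.357 - 0.1·(3.357) = 5.0213
step 3: grad = 5.0213-2 = 3.0213; w = 5.0213 - 0.1·(3.0213) = 4.71917

4.71917


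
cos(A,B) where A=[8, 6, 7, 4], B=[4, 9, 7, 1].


A·B = 8·4 + 6·9 + 7·7 + 4·1 = 139
‖A‖ = √165 = 12.8452, ‖B‖ = √147 = 12.1244
cos = 139/(√165·√147) = 139/√24255 = 0.8925

0.8925


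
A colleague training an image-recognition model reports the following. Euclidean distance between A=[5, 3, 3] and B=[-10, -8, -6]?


d = √((5+ 10)² + (3+ 8)² + (3+ 6)²)
  = √(225 + 121 + 81)
  = √427 = 20.664

20.664


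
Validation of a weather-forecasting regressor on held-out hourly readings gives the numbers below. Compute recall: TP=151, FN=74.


Recall = TP/(TP+FN)
= 151/(151+74)
= 151/225 = 67.11%

67.11%


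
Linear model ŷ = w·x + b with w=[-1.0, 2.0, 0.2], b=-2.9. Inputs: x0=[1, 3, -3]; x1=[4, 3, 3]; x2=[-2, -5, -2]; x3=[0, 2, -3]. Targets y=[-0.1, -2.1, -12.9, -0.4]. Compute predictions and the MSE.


ŷ0 = (-1.0)·(1) + (2.0)·(3) + (0.2)·(-3) - 2.9 = 1.5
ŷ1 = (-1.0)·(4) + (2.0)·(3) + (0.2)·(3) - 2.9 = -0.3
ŷ2 = (-1.0)·(-2) + (2.0)·(-5) + (0.2)·(-2) - 2.9 = -11.3
ŷ3 = (-1.0)·(0) + (2.0)·(2) + (0.2)·(-3) - 2.9 = 0.5
errors² = [2.56, 3.24, 2.56, 0.81]
MSE = 9.1700/4 = 2.2925

2.2925


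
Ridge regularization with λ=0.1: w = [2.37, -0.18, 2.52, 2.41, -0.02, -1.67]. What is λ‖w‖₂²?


‖w‖₂² = (2.37)² + (-0.18)² + (2.52)² + (2.41)² + (-0.02)² + (-1.67)²
     = 5.6169 + 0.0324 + 6.3504 + 5.8081 + 0.0004 + 2.7889
     = 20.5971
λ·‖w‖₂² = 0.1·20.5971 = 2.05971

2.05971


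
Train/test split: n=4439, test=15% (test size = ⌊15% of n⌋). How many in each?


Test = ⌊4439·15/100⌋ = 665
Train = 4439 - 665 = 3774

Train: 3774, Test: 665


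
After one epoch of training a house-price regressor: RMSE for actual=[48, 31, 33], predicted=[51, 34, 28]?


MSE = 43/3 = 14.3333
RMSE = √(43/3) = 3.7859

3.7859


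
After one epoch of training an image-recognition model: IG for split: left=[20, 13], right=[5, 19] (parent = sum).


Parent = [25, 32], H_parent = 0.9891
H_left = 0.9673 (n=33), H_right = 0.7383 (n=24)
H_children = (33/57)·0.9673 + (24/57)·0.7383 = 0.8709
IG = 0.9891 - 0.8709 = 0.1182

0.1182


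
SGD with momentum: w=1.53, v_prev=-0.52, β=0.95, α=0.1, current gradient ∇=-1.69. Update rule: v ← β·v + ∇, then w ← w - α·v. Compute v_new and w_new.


v_new = 0.95·-0.52 - 1.69 = -0.494 - 1.69 = -2.184
w_new = 1.53 - 0.1·-2.184 = 1.53 + 0.2184 = 1.7484

v_new=-2.184, w_new=1.7484


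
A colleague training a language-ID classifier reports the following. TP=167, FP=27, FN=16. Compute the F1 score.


Precision = 167/194 = 0.8608
Recall = 167/183 = 0.9126
F1 = 2·P·R/(P+R) = 2·TP/(2·TP+FP+FN) = 334/(334+27+16) = 334/377 = 0.8859

0.8859


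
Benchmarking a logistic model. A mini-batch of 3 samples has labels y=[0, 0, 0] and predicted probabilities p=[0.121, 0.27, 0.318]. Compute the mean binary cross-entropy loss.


L[0] = -ln(1-0.121) = -ln(0.879) = 0.129
L[1] = -ln(1-0.27) = -ln(0.73) = 0.3147
L[2] = -ln(1-0.318) = -ln(0.682) = 0.3827
mean = (0.129 + 0.3147 + 0.3827)/3 = 0.2755

0.2755


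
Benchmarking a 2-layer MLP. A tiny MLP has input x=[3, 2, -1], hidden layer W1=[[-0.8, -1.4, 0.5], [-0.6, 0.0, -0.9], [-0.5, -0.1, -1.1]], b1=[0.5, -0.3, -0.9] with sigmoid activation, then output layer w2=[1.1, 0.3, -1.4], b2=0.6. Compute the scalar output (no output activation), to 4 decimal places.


z1[0] = (-0.8)·(3) + (-1.4)·(2) + (0.5)·(-1) + 0.5 = -5.2
z1[1] = (-0.6)·(3) + (0.0)·(2) + (-0.9)·(-1) - 0.3 = -1.2
z1[2] = (-0.5)·(3) + (-0.1)·(2) + (-1.1)·(-1) - 0.9 = -1.5
h = sigmoid(z1) = [0.0055, 0.2315, 0.1824]
output = (1.1)·(0.0055) + (0.3)·(0.2315) + (-1.4)·(0.1824) + 0.6 = 0.4201

0.4201


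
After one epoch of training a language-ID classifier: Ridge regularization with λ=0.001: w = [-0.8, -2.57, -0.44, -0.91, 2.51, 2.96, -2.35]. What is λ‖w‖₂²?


‖w‖₂² = (-0.8)² + (-2.57)² + (-0.44)² + (-0.91)² + (2.51)² + (2.96)² + (-2.35)²
     = 0.64 + 6.6049 + 0.1936 + 0.8281 + 6.3001 + 8.7616 + 5.5225
     = 28.8508
λ·‖w‖₂² = 0.001·28.8508 = 0.028851

0.028851


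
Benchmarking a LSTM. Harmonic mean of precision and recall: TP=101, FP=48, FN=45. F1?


Precision = 101/149 = 0.6779
Recall = 101/146 = 0.6918
F1 = 2·P·R/(P+R) = 2·TP/(2·TP+FP+FN) = 202/(202+48+45) = 202/295 = 0.6847

0.6847


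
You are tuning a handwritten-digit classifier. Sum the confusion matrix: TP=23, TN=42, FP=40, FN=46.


Total = TP + TN + FP + FN
= 23 + 42 + 40 + 46
= 151
(Predicted positive: 63, predicted negative: 88)

151


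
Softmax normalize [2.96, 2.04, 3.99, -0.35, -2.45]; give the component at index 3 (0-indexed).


Exponentials: e^2.96=19.298, e^2.04=7.6906, e^3.99=54.0549, e^-0.35=0.7047, e^-2.45=0.0863
Sum = 81.8345
Softmax = [0.2358, 0.094, 0.6605, 0.0086, 0.0011]
p[3] = 0.7047/81.8345 = 0.0086

0.0086


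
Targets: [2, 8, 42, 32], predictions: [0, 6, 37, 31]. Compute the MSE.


Squared errors: (2-0)²=4, (8-6)²=4, (42-37)²=25, (32-31)²=1
Sum = 34
MSE = 34/4 = 17/2

17/2


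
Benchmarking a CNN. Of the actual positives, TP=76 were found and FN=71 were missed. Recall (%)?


Recall = TP/(TP+FN)
= 76/(76+71)
= 76/147 = 51.7%

51.7%


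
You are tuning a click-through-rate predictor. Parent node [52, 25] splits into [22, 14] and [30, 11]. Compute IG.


Parent = [52, 25], H_parent = 0.9094
H_left = 0.9641 (n=36), H_right = 0.839 (n=41)
H_children = (36/77)·0.9641 + (41/77)·0.839 = 0.8975
IG = 0.9094 - 0.8975 = 0.0119

0.0119


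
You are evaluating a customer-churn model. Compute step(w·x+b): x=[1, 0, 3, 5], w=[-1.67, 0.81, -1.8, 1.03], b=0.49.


z = (1)·(-1.67) + (0)·(0.81) + (3)·(-1.8) + (5)·(1.03) + 0.49
  = -1.43
step(z) = 0 (z<0)

0


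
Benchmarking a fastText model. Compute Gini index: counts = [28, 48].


Probabilities: [28/76, 48/76] ≈ [0.3684, 0.6316]
Σpᵢ² = (784 + 2304)/76² = 3088/5776
Gini = 1 - Σpᵢ² = 1 - 3088/5776 = 0.4654

0.4654


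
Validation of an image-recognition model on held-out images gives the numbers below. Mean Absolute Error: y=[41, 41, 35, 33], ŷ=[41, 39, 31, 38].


Absolute errors: |41-41|=0, |41-39|=2, |35-31|=4, |33-38|=5
Sum = 11
MAE = 11/4 = 11/4

11/4


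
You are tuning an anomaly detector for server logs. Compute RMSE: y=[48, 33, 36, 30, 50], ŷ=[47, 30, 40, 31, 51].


MSE = 28/5 = 5.6
RMSE = √(28/5) = 2.3664

2.3664


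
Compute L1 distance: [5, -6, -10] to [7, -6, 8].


d = |5-7| + |-6+ 6| + |-10-8|
  = 2 + 0 + 18
  = 20

20


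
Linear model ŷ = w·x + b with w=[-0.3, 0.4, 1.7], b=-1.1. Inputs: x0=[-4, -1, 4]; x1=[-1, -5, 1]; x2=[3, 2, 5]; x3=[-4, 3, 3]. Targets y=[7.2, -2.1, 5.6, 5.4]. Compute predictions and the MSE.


ŷ0 = (-0.3)·(-4) + (0.4)·(-1) + (1.7)·(4) - 1.1 = 6.5
ŷ1 = (-0.3)·(-1) + (0.4)·(-5) + (1.7)·(1) - 1.1 = -1.1
ŷ2 = (-0.3)·(3) + (0.4)·(2) + (1.7)·(5) - 1.1 = 7.3
ŷ3 = (-0.3)·(-4) + (0.4)·(3) + (1.7)·(3) - 1.1 = 6.4
errors² = [0.49, 1.0, 2.89, 1.0]
MSE = 5.3800/4 = 1.345

1.345


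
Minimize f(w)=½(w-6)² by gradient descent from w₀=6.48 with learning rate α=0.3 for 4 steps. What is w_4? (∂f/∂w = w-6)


step 1: grad = 6.48-6 = 0.48; w = 6.48 - 0.3·(0.48) = 6.336
step 2: grad = 6.336-6 = 0.336; w = 6.336 - 0.3·(0.336) = 6.2352
step 3: grad = 6.2352-6 = 0.2352; w = 6.2352 - 0.3·(0.2352) = 6.16464
step 4: grad = 6.16464-6 = 0.16464; w = 6.16464 - 0.3·(0.16464) = 6.115248

6.115248


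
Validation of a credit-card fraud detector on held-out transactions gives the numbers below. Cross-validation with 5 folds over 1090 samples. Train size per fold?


Fold size = 1090/5 = 218
Training per fold = 1090 - 218 = 872

872


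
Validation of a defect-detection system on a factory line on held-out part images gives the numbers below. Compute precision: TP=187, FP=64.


Precision = TP/(TP+FP)
= 187/(187+64)
= 187/251 = 74.5%

74.5%


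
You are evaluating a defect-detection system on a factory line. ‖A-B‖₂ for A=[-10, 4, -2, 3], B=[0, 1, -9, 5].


d = √((-10-0)² + (4-1)² + (-2+ 9)² + (3-5)²)
  = √(100 + 9 + 49 + 4)
  = √162 = 12.7279

12.7279


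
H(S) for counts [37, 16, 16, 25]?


Probabilities: [37/94, 16/94, 16/94, 25/94] ≈ [0.3936, 0.1702, 0.1702, 0.266]
H = -((37/94)·log₂(37/94) + (16/94)·log₂(16/94) + (16/94)·log₂(16/94) + (25/94)·log₂(25/94))
  = 1.9073 bits

1.9073 bits


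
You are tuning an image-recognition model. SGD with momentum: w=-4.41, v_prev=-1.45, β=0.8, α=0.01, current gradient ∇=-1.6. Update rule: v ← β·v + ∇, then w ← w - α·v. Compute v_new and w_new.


v_new = 0.8·-1.45 - 1.6 = -1.16 - 1.6 = -2.76
w_new = -4.41 - 0.01·-2.76 = -4.41 + 0.0276 = -4.3824

v_new=-2.76, w_new=-4.3824


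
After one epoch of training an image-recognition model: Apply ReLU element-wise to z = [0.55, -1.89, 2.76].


ReLU(0.55) = max(0, 0.55) = 0.55
ReLU(-1.89) = max(0, -1.89) = 0.0
ReLU(2.76) = max(0, 2.76) = 2.76
result = [0.55, 0.0, 2.76]

[0.55, 0.0, 2.76]


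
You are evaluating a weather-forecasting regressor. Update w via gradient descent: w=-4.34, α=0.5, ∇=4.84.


w_new = w - α·∇
= -4.34 - 0.5·4.84
= -4.34 - 2.42
= -6.76

-6.76


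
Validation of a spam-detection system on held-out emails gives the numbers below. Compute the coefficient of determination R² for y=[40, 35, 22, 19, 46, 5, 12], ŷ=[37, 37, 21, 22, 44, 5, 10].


ȳ = 25.5714
SS_res = Σ(y-ŷ)² = 31
SS_tot = Σ(y-ȳ)² = 1377.71
R² = 1 - SS_res/SS_tot = 1 - 0.0225 = 0.9775

0.9775


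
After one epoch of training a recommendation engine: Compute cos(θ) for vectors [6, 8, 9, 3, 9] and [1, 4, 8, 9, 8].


A·B = 6·1 + 8·4 + 9·8 + 3·9 + 9·8 = 209
‖A‖ = √271 = 16.4621, ‖B‖ = √226 = 15.0333
cos = 209/(√271·√226) = 209/√61246 = 0.8445

0.8445


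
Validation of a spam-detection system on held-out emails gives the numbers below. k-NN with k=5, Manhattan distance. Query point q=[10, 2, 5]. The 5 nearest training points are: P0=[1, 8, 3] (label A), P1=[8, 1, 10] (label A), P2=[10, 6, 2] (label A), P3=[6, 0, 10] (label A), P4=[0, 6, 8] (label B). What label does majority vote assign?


d(q,P0) = 17  (label A)
d(q,P1) = 8  (label A)
d(q,P2) = 7  (label A)
d(q,P3) = 11  (label A)
d(q,P4) = 17  (label B)
Votes: A=4, B=1
Majority → A

A


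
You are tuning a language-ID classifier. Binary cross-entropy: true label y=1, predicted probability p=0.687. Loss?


BCE = -[y·ln(p) + (1-y)·ln(1-p)]
= -1·ln(0.687) - 0
= -ln(0.687) = 0.3754

0.3754


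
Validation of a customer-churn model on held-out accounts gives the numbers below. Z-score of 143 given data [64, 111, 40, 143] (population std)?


μ = 89.5, σ = 40.078
z = (143 - 89.5)/40.078 = 1.3349

1.3349


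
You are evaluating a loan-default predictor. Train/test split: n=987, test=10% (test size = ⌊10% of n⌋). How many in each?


Test = ⌊987·10/100⌋ = 98
Train = 987 - 98 = 889

Train: 889, Test: 98


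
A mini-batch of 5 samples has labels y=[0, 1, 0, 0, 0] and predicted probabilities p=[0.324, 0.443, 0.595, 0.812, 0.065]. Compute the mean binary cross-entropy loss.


L[0] = -ln(1-0.324) = -ln(0.676) = 0.3916
L[1] = -ln(0.443) = 0.8142
L[2] = -ln(1-0.595) = -ln(0.405) = 0.9039
L[3] = -ln(1-0.812) = -ln(0.188) = 1.6713
L[4] = -ln(1-0.065) = -ln(0.935) = 0.0672
mean = (0.3916 + 0.8142 + 0.9039 + 1.6713 + 0.0672)/5 = 0.7696

0.7696


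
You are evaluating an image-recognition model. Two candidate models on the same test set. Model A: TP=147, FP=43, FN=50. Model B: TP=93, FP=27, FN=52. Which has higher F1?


Model A: P=147/190=0.7737, R=147/197=0.7462, F1=2PR/(P+R)=2TP/(2TP+FP+FN)=294/387=0.7597
Model B: P=93/120=0.775, R=93/145=0.6414, F1=2PR/(P+R)=2TP/(2TP+FP+FN)=186/265=0.7019
0.7597 > 0.7019 → Model A

Model A


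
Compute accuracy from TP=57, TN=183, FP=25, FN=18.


Accuracy = (TP+TN)/(TP+TN+FP+FN)
= (57+183)/(283)
= 240/283 = 84.81%

84.81%


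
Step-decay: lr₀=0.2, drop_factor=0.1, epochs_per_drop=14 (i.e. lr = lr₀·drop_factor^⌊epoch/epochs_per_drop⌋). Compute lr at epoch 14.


n_drops = ⌊14/14⌋ = 1
lr = 0.2·0.1^1 = 0.2·0.1 = 0.02

0.02


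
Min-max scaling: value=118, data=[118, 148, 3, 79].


min=3, max=148
(118-3)/(148-3) = 115/145 = 0.7931

0.7931


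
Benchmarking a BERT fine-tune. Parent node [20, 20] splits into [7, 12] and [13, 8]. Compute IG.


Parent = [20, 20], H_parent = 1
H_left = 0.9495 (n=19), H_right = 0.9587 (n=21)
H_children = (19/40)·0.9495 + (21/40)·0.9587 = 0.9543
IG = 1 - 0.9543 = 0.0457

0.0457


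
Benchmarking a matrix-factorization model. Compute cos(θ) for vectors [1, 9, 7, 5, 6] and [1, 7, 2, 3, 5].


A·B = 1·1 + 9·7 + 7·2 + 5·3 + 6·5 = 123
‖A‖ = √192 = 13.8564, ‖B‖ = √88 = 9.3808
cos = 123/(√192·√88) = 123/√16896 = 0.9463

0.9463


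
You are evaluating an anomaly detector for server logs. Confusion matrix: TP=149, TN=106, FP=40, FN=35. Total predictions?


Total = TP + TN + FP + FN
= 149 + 106 + 40 + 35
= 330
(Predicted positive: 189, predicted negative: 141)

330


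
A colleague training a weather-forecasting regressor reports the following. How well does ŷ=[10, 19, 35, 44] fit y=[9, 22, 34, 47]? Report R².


ȳ = 28
SS_res = Σ(y-ŷ)² = 20
SS_tot = Σ(y-ȳ)² = 794
R² = 1 - SS_res/SS_tot = 1 - 0.0252 = 0.9748

0.9748


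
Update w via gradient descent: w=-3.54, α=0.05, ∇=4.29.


w_new = w - α·∇
= -3.54 - 0.05·4.29
= -3.54 - 0.2145
= -3.7545

-3.7545


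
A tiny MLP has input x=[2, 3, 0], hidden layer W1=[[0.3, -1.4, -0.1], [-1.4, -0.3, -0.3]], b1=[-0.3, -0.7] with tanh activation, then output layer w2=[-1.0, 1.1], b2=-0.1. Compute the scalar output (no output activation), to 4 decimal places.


z1[0] = (0.3)·(2) + (-1.4)·(3) + (-0.1)·(0) - 0.3 = -3.9
z1[1] = (-1.4)·(2) + (-0.3)·(3) + (-0.3)·(0) - 0.7 = -4.4
h = tanh(z1) = [-0.9992, -0.9997]
output = (-1.0)·(-0.9992) + (1.1)·(-0.9997) - 0.1 = -0.2005

-0.2005


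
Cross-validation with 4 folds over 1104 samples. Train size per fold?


Fold size = 1104/4 = 276
Training per fold = 1104 - 276 = 828

828


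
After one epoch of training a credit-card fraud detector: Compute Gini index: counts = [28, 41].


Probabilities: [28/69, 41/69] ≈ [0.4058, 0.5942]
Σpᵢ² = (784 + 1681)/69² = 2465/4761
Gini = 1 - Σpᵢ² = 1 - 2465/4761 = 0.4823

0.4823
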